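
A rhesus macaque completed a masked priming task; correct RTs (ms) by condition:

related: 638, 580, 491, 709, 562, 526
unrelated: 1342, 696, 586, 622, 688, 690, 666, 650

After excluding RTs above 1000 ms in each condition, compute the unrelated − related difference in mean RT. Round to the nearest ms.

unrelated: exclude 1342
M(related) = 3506/6 = 584.333
M(unrelated) = 4598/7 = 656.857
Difference = 656.857 − 584.333 = 72.524 ms

73 ms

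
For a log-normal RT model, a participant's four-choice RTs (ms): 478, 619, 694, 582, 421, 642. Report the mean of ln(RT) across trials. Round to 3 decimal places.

ln(RT): 6.1696, 6.4281, 6.5425, 6.3665, 6.0426, 6.4646
Σ ln(RT) = 38.0139
Mean = 38.0139/6 = 6.33565

6.336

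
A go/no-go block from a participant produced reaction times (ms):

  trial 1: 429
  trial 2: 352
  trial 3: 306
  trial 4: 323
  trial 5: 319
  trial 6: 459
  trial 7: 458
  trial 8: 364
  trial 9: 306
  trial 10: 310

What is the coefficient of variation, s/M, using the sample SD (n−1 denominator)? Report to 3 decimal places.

n = 10, Σ = 3626, M = 362.6000
Σ(x−M)² = 35560.400; s = √(35560.400/9) = 62.8582
CV = 62.8582 / 362.6000 = 0.17335

0.173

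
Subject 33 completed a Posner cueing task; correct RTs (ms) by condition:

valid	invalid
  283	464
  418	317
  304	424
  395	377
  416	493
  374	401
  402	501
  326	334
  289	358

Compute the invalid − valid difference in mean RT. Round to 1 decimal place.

51.3 ms

M(valid) = 3207/9 = 356.333
M(invalid) = 3669/9 = 407.667
Difference = 407.667 − 356.333 = 51.333 ms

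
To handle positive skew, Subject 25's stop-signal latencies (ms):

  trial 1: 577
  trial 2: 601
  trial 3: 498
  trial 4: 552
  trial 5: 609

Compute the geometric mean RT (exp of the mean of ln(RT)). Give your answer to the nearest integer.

ln(RT): 6.3578, 6.3986, 6.2106, 6.3135, 6.4118
Mean ln(RT) = 31.6924/5 = 6.33848
Geometric mean = exp(6.33848) = 565.94 ms

566 ms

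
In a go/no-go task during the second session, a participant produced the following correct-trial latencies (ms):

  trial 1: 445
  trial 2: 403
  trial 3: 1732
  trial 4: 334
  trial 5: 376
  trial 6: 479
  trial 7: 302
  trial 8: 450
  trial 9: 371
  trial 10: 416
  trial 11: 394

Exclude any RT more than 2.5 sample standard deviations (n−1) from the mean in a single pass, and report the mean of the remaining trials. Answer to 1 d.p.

n = 11, ΣRT = 5702, M = 518.364
Σ(x−M)² = 1646558.55; s = √(1646558.55/10) = 405.778
Cutoffs: 518.364 ± 2.5·405.778 → [-496.1, 1532.8]
Outside: 1732 → excluded.
Retained (n=10): Σ = 3970, mean = 3970/10 = 397.000

397.0 ms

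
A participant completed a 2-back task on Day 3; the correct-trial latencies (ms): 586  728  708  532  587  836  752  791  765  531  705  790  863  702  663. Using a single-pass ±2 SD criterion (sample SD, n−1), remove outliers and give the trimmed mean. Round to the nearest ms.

703 ms

n = 15, ΣRT = 10539, M = 702.600
Σ(x−M)² = 153069.60; s = √(153069.60/14) = 104.564
Cutoffs: 702.600 ± 2·104.564 → [493.5, 911.7]
No RTs fall outside the cutoffs; all 15 retained. Mean = 10539/15 = 702.600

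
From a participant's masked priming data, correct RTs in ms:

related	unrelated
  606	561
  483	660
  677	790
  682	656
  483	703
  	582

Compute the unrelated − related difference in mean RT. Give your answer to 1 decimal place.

72.5 ms

M(related) = 2931/5 = 586.200
M(unrelated) = 3952/6 = 658.667
Difference = 658.667 − 586.200 = 72.467 ms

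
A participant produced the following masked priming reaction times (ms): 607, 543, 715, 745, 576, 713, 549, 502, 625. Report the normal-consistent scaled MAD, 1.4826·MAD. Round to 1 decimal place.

94.9 ms

Sorted: 502, 543, 549, 576, 607, 625, 713, 715, 745 → median = 607
|x − 607| sorted: 0, 18, 31, 58, 64, 105, 106, 108, 138 → MAD = 64
Robust SD ≈ 1.4826 × 64 = 94.886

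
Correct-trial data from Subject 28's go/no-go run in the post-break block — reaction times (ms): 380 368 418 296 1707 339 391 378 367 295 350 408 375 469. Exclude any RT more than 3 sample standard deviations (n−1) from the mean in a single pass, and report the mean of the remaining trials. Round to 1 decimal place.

371.8 ms

n = 14, ΣRT = 6541, M = 467.214
Σ(x−M)² = 1681914.36; s = √(1681914.36/13) = 359.692
Cutoffs: 467.214 ± 3·359.692 → [-611.9, 1546.3]
Outside: 1707 → excluded.
Retained (n=13): Σ = 4834, mean = 4834/13 = 371.846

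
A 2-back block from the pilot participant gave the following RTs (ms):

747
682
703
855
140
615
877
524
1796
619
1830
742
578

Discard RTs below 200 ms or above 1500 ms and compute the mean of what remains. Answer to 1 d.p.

Excluded: 140, 1796, 1830
Retained (n=10): Σ = 6942
Mean = 6942/10 = 694.2000

694.2 ms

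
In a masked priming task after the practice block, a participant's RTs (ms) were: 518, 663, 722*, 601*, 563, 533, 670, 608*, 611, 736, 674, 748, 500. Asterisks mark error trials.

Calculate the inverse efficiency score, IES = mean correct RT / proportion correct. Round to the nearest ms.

808 ms

Correct trials (n=10): 518, 663, 563, 533, 670, 611, 736, 674, 748, 500
Mean correct RT = 6216/10 = 621.6000 ms
Proportion correct = 10/13
IES = 621.6000 / (10/13) = 808.080 ms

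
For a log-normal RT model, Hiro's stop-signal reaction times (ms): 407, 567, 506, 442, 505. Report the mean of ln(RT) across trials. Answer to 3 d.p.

6.178

ln(RT): 6.0088, 6.3404, 6.2265, 6.0913, 6.2246
Σ ln(RT) = 30.8916
Mean = 30.8916/5 = 6.17832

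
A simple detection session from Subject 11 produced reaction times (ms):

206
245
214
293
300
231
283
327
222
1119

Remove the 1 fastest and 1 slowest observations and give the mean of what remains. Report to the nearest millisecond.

264 ms

Sorted: 206, 214, 222, 231, 245, 283, 293, 300, 327, 1119
Drop lowest 1 (206) and highest 1 (1119)
Remaining (n=8): Σ = 2115, mean = 2115/8 = 264.375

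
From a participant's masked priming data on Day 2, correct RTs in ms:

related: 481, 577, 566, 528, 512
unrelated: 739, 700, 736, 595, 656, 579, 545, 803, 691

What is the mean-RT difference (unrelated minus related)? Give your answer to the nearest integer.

139 ms

M(related) = 2664/5 = 532.800
M(unrelated) = 6044/9 = 671.556
Difference = 671.556 − 532.800 = 138.756 ms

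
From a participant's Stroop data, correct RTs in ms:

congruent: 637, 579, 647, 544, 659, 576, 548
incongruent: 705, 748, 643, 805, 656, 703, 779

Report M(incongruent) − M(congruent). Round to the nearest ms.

121 ms

M(congruent) = 4190/7 = 598.571
M(incongruent) = 5039/7 = 719.857
Difference = 719.857 − 598.571 = 121.286 ms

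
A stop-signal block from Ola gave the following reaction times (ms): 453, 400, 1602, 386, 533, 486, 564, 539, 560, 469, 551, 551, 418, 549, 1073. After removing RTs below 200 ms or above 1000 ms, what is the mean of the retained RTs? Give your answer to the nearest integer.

Excluded: 1073, 1602
Retained (n=13): Σ = 6459
Mean = 6459/13 = 496.8462

497 ms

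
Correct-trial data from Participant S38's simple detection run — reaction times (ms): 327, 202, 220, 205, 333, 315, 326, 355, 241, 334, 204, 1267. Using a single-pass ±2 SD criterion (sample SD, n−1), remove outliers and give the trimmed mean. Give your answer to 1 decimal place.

278.4 ms

n = 12, ΣRT = 4329, M = 360.750
Σ(x−M)² = 935428.25; s = √(935428.25/11) = 291.614
Cutoffs: 360.750 ± 2·291.614 → [-222.5, 944.0]
Outside: 1267 → excluded.
Retained (n=11): Σ = 3062, mean = 3062/11 = 278.364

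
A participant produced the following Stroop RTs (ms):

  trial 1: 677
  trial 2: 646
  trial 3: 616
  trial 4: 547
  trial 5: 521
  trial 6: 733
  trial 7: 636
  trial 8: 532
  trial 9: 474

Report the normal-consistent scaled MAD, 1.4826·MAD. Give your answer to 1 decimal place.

Sorted: 474, 521, 532, 547, 616, 636, 646, 677, 733 → median = 616
|x − 616| sorted: 0, 20, 30, 61, 69, 84, 95, 117, 142 → MAD = 69
Robust SD ≈ 1.4826 × 69 = 102.299

102.3 ms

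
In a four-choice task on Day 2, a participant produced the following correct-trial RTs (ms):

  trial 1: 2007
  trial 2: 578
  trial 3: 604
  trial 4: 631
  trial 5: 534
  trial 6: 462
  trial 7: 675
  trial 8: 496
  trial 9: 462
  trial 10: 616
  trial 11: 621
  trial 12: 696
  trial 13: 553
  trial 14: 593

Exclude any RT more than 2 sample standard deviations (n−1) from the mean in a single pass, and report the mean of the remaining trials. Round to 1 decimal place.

578.5 ms

n = 14, ΣRT = 9528, M = 680.571
Σ(x−M)² = 1961281.43; s = √(1961281.43/13) = 388.417
Cutoffs: 680.571 ± 2·388.417 → [-96.3, 1457.4]
Outside: 2007 → excluded.
Retained (n=13): Σ = 7521, mean = 7521/13 = 578.538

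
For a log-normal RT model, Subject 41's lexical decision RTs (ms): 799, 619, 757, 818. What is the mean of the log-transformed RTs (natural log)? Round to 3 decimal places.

ln(RT): 6.6834, 6.4281, 6.6294, 6.7069
Σ ln(RT) = 26.4477
Mean = 26.4477/4 = 6.61192

6.612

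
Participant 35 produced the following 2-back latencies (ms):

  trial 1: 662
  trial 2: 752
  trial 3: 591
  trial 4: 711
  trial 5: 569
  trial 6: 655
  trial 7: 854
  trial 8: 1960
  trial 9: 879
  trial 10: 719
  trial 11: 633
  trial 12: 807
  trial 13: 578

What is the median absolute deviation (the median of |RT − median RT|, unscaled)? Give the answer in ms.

Sorted: 569, 578, 591, 633, 655, 662, 711, 719, 752, 807, 854, 879, 1960 → median = 711
|x − 711|: 49, 41, 120, 0, 142, 56, 143, 1249, 168, 8, 78, 96, 133
Sorted deviations: 0, 8, 41, 49, 56, 78, 96, 120, 133, 142, 143, 168, 1249 → MAD = 96

96 ms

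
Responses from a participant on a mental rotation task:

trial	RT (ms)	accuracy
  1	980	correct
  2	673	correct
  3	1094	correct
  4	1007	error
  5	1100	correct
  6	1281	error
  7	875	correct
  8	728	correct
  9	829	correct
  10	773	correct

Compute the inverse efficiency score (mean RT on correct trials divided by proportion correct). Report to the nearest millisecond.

Correct trials (n=8): 980, 673, 1094, 1100, 875, 728, 829, 773
Mean correct RT = 7052/8 = 881.5000 ms
Proportion correct = 8/10
IES = 881.5000 / (8/10) = 1101.875 ms

1102 ms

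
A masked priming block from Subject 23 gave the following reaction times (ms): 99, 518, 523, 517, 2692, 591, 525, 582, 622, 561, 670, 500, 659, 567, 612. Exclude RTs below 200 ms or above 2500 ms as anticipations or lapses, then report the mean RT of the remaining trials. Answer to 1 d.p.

Excluded: 99, 2692
Retained (n=13): Σ = 7447
Mean = 7447/13 = 572.8462

572.8 ms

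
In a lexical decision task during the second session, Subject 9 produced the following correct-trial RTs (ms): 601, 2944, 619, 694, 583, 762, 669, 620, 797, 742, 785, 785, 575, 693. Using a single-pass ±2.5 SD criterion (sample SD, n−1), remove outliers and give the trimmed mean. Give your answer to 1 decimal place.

n = 14, ΣRT = 11869, M = 847.786
Σ(x−M)² = 4812356.36; s = √(4812356.36/13) = 608.425
Cutoffs: 847.786 ± 2.5·608.425 → [-673.3, 2368.8]
Outside: 2944 → excluded.
Retained (n=13): Σ = 8925, mean = 8925/13 = 686.538

686.5 ms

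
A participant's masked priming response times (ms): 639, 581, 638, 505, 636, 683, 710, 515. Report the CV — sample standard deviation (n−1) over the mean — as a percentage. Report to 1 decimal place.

n = 8, Σ = 4907, M = 613.3750
Σ(x−M)² = 38429.875; s = √(38429.875/7) = 74.0944
CV = 74.0944 / 613.3750 = 0.12080 = 12.080%

12.1%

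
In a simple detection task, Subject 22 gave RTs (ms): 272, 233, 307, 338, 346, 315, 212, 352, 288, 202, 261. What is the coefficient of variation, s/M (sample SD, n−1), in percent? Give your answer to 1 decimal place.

n = 11, Σ = 3126, M = 284.1818
Σ(x−M)² = 28071.636; s = √(28071.636/10) = 52.9827
CV = 52.9827 / 284.1818 = 0.18644 = 18.644%

18.6%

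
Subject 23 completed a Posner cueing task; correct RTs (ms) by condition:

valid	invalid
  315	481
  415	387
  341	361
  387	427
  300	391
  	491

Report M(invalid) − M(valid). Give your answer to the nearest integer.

M(valid) = 1758/5 = 351.600
M(invalid) = 2538/6 = 423.000
Difference = 423.000 − 351.600 = 71.400 ms

71 ms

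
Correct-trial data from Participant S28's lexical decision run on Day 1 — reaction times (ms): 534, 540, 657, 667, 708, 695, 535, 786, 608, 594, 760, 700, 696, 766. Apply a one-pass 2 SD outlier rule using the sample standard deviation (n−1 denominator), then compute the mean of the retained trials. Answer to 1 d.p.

660.4 ms

n = 14, ΣRT = 9246, M = 660.429
Σ(x−M)² = 96553.43; s = √(96553.43/13) = 86.181
Cutoffs: 660.429 ± 2·86.181 → [488.1, 832.8]
No RTs fall outside the cutoffs; all 14 retained. Mean = 9246/14 = 660.429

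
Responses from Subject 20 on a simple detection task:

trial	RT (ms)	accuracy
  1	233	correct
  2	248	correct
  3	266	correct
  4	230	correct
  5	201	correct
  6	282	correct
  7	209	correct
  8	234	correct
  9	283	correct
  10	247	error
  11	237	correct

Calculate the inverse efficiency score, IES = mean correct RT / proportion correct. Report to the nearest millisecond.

Correct trials (n=10): 233, 248, 266, 230, 201, 282, 209, 234, 283, 237
Mean correct RT = 2423/10 = 242.3000 ms
Proportion correct = 10/11
IES = 242.3000 / (10/11) = 266.530 ms

267 ms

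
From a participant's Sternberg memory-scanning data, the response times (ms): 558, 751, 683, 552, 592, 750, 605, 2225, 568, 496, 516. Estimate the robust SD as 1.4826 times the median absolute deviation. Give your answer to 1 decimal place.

Sorted: 496, 516, 552, 558, 568, 592, 605, 683, 750, 751, 2225 → median = 592
|x − 592| sorted: 0, 13, 24, 34, 40, 76, 91, 96, 158, 159, 1633 → MAD = 76
Robust SD ≈ 1.4826 × 76 = 112.678

112.7 ms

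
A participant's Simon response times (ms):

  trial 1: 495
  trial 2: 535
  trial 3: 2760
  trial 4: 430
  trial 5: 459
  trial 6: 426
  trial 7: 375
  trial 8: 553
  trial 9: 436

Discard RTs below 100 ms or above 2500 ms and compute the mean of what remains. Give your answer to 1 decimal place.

Excluded: 2760
Retained (n=8): Σ = 3709
Mean = 3709/8 = 463.6250

463.6 ms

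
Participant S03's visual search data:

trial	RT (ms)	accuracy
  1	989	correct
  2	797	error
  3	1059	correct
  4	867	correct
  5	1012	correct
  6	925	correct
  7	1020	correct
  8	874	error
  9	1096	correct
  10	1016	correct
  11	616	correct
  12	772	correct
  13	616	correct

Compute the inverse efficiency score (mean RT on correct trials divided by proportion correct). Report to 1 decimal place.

1073.1 ms

Correct trials (n=11): 989, 1059, 867, 1012, 925, 1020, 1096, 1016, 616, 772, 616
Mean correct RT = 9988/11 = 908.0000 ms
Proportion correct = 11/13
IES = 908.0000 / (11/13) = 1073.091 ms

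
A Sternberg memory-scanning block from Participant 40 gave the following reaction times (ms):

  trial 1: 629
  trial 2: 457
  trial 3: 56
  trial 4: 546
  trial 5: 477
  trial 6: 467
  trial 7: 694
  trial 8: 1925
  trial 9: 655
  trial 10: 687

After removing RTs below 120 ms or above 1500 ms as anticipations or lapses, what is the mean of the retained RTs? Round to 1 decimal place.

Excluded: 56, 1925
Retained (n=8): Σ = 4612
Mean = 4612/8 = 576.5000

576.5 ms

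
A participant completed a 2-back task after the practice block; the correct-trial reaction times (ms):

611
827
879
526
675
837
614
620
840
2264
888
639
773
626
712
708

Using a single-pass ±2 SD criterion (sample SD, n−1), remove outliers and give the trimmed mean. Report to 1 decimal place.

718.3 ms

n = 16, ΣRT = 13039, M = 814.938
Σ(x−M)² = 2423960.94; s = √(2423960.94/15) = 401.992
Cutoffs: 814.938 ± 2·401.992 → [11.0, 1618.9]
Outside: 2264 → excluded.
Retained (n=15): Σ = 10775, mean = 10775/15 = 718.333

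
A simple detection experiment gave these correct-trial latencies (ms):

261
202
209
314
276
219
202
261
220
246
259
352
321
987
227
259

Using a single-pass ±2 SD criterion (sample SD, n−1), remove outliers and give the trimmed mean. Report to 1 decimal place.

255.2 ms

n = 16, ΣRT = 4815, M = 300.938
Σ(x−M)² = 530970.94; s = √(530970.94/15) = 188.144
Cutoffs: 300.938 ± 2·188.144 → [-75.3, 677.2]
Outside: 987 → excluded.
Retained (n=15): Σ = 3828, mean = 3828/15 = 255.200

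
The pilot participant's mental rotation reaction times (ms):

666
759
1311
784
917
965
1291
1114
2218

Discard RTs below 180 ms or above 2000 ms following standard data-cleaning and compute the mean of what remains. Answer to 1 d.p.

975.9 ms

Excluded: 2218
Retained (n=8): Σ = 7807
Mean = 7807/8 = 975.8750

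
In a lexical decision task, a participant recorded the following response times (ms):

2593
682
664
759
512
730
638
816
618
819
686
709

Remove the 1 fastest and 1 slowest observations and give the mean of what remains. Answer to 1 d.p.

Sorted: 512, 618, 638, 664, 682, 686, 709, 730, 759, 816, 819, 2593
Drop lowest 1 (512) and highest 1 (2593)
Remaining (n=10): Σ = 7121, mean = 7121/10 = 712.100

712.1 ms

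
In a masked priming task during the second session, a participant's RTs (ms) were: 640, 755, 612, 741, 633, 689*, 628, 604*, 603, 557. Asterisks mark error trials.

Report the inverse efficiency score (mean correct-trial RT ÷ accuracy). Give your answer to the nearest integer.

Correct trials (n=8): 640, 755, 612, 741, 633, 628, 603, 557
Mean correct RT = 5169/8 = 646.1250 ms
Proportion correct = 8/10
IES = 646.1250 / (8/10) = 807.656 ms

808 ms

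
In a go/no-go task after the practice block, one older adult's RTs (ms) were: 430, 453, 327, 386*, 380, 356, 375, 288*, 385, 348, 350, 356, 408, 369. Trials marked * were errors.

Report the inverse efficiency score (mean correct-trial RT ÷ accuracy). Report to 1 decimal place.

441.1 ms

Correct trials (n=12): 430, 453, 327, 380, 356, 375, 385, 348, 350, 356, 408, 369
Mean correct RT = 4537/12 = 378.0833 ms
Proportion correct = 12/14
IES = 378.0833 / (12/14) = 441.097 ms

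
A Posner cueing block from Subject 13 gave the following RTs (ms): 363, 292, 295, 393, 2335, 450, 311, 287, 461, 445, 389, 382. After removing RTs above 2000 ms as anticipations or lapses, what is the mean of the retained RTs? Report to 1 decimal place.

Excluded: 2335
Retained (n=11): Σ = 4068
Mean = 4068/11 = 369.8182

369.8 ms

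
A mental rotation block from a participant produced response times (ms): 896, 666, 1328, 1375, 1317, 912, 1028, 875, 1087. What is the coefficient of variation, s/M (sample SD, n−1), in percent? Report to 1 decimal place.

23.2%

n = 9, Σ = 9484, M = 1053.7778
Σ(x−M)² = 476763.556; s = √(476763.556/8) = 244.1218
CV = 244.1218 / 1053.7778 = 0.23166 = 23.166%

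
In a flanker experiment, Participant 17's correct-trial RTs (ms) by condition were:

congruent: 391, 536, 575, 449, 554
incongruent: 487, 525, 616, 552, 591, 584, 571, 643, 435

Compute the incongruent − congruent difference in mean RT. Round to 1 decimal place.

55.0 ms

M(congruent) = 2505/5 = 501.000
M(incongruent) = 5004/9 = 556.000
Difference = 556.000 − 501.000 = 55.000 ms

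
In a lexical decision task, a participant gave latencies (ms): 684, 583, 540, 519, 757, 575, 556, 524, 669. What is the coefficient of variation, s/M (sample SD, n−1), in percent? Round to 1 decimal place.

13.8%

n = 9, Σ = 5407, M = 600.7778
Σ(x−M)² = 55247.556; s = √(55247.556/8) = 83.1020
CV = 83.1020 / 600.7778 = 0.13832 = 13.832%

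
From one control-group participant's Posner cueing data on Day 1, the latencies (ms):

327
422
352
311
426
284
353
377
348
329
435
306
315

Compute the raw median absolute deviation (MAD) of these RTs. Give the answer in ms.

Sorted: 284, 306, 311, 315, 327, 329, 348, 352, 353, 377, 422, 426, 435 → median = 348
|x − 348|: 21, 74, 4, 37, 78, 64, 5, 29, 0, 19, 87, 42, 33
Sorted deviations: 0, 4, 5, 19, 21, 29, 33, 37, 42, 64, 74, 78, 87 → MAD = 33

33 ms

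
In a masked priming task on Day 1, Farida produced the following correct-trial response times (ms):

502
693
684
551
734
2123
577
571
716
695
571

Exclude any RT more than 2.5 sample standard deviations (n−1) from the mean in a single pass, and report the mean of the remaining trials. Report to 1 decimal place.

629.4 ms

n = 11, ΣRT = 8417, M = 765.182
Σ(x−M)² = 2089751.64; s = √(2089751.64/10) = 457.138
Cutoffs: 765.182 ± 2.5·457.138 → [-377.7, 1908.0]
Outside: 2123 → excluded.
Retained (n=10): Σ = 6294, mean = 6294/10 = 629.400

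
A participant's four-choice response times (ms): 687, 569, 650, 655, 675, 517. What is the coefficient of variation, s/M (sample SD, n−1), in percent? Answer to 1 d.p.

10.8%

n = 6, Σ = 3753, M = 625.5000
Σ(x−M)² = 22667.500; s = √(22667.500/5) = 67.3313
CV = 67.3313 / 625.5000 = 0.10764 = 10.764%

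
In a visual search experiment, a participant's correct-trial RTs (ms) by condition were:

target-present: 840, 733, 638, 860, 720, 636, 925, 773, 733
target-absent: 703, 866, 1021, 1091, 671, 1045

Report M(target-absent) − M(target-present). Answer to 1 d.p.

137.5 ms

M(target-present) = 6858/9 = 762.000
M(target-absent) = 5397/6 = 899.500
Difference = 899.500 − 762.000 = 137.500 ms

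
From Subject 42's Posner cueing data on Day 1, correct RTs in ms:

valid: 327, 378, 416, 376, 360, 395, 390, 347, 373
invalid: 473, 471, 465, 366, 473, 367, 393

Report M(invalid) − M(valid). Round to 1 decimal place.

M(valid) = 3362/9 = 373.556
M(invalid) = 3008/7 = 429.714
Difference = 429.714 − 373.556 = 56.159 ms

56.2 ms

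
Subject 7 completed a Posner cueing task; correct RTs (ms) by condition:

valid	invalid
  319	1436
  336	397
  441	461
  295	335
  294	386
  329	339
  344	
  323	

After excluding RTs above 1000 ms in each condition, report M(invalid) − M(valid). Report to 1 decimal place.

48.5 ms

invalid: exclude 1436
M(valid) = 2681/8 = 335.125
M(invalid) = 1918/5 = 383.600
Difference = 383.600 − 335.125 = 48.475 ms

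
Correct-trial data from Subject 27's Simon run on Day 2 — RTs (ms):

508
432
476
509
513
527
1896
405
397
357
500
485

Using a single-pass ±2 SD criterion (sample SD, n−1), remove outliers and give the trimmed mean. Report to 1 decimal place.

n = 12, ΣRT = 7005, M = 583.750
Σ(x−M)² = 1911198.25; s = √(1911198.25/11) = 416.828
Cutoffs: 583.750 ± 2·416.828 → [-249.9, 1417.4]
Outside: 1896 → excluded.
Retained (n=11): Σ = 5109, mean = 5109/11 = 464.455

464.5 ms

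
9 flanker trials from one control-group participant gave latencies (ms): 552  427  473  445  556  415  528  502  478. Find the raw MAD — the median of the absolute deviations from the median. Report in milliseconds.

50 ms

Sorted: 415, 427, 445, 473, 478, 502, 528, 552, 556 → median = 478
|x − 478|: 74, 51, 5, 33, 78, 63, 50, 24, 0
Sorted deviations: 0, 5, 24, 33, 50, 51, 63, 74, 78 → MAD = 50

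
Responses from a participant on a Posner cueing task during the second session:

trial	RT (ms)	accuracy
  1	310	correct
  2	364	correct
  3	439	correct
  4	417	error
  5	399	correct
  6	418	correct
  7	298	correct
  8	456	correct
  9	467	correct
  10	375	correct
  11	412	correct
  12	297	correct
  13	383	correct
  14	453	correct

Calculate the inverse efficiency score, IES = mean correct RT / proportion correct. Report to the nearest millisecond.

420 ms

Correct trials (n=13): 310, 364, 439, 399, 418, 298, 456, 467, 375, 412, 297, 383, 453
Mean correct RT = 5071/13 = 390.0769 ms
Proportion correct = 13/14
IES = 390.0769 / (13/14) = 420.083 ms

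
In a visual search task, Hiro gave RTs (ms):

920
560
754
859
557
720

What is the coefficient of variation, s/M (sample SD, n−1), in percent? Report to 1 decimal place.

n = 6, Σ = 4370, M = 728.3333
Σ(x−M)² = 112229.333; s = √(112229.333/5) = 149.8194
CV = 149.8194 / 728.3333 = 0.20570 = 20.570%

20.6%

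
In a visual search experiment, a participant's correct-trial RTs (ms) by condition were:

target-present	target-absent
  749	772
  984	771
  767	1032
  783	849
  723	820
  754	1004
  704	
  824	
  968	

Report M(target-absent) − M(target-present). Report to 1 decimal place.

M(target-present) = 7256/9 = 806.222
M(target-absent) = 5248/6 = 874.667
Difference = 874.667 − 806.222 = 68.444 ms

68.4 ms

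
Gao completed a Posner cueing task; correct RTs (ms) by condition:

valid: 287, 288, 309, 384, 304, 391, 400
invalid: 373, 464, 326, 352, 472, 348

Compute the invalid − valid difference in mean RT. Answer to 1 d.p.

51.6 ms

M(valid) = 2363/7 = 337.571
M(invalid) = 2335/6 = 389.167
Difference = 389.167 − 337.571 = 51.595 ms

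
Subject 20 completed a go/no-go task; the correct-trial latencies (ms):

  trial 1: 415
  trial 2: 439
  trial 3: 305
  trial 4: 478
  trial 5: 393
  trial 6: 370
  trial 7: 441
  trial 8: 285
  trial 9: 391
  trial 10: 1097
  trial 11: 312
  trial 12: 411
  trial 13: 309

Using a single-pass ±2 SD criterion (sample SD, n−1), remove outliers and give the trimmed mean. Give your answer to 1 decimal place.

379.1 ms

n = 13, ΣRT = 5646, M = 434.308
Σ(x−M)² = 519444.77; s = √(519444.77/12) = 208.055
Cutoffs: 434.308 ± 2·208.055 → [18.2, 850.4]
Outside: 1097 → excluded.
Retained (n=12): Σ = 4549, mean = 4549/12 = 379.083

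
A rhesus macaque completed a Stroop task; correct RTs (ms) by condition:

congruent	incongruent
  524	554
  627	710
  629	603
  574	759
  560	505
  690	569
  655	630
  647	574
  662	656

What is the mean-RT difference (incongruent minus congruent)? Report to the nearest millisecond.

M(congruent) = 5568/9 = 618.667
M(incongruent) = 5560/9 = 617.778
Difference = 617.778 − 618.667 = -0.889 ms

-1 ms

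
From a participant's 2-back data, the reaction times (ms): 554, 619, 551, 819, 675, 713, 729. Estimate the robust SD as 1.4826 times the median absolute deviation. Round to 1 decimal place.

83.0 ms

Sorted: 551, 554, 619, 675, 713, 729, 819 → median = 675
|x − 675| sorted: 0, 38, 54, 56, 121, 124, 144 → MAD = 56
Robust SD ≈ 1.4826 × 56 = 83.026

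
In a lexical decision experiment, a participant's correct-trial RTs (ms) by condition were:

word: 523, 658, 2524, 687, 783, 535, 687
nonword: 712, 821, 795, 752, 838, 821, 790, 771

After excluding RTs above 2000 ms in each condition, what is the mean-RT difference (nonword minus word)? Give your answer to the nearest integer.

word: exclude 2524
M(word) = 3873/6 = 645.500
M(nonword) = 6300/8 = 787.500
Difference = 787.500 − 645.500 = 142.000 ms

142 ms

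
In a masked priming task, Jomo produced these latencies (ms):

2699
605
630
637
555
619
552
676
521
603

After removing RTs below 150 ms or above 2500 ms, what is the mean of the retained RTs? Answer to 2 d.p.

Excluded: 2699
Retained (n=9): Σ = 5398
Mean = 5398/9 = 599.7778

599.78 ms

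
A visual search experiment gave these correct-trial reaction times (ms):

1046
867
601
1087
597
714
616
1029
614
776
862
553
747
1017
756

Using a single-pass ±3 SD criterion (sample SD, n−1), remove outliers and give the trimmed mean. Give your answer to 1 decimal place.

792.1 ms

n = 15, ΣRT = 11882, M = 792.133
Σ(x−M)² = 472807.73; s = √(472807.73/14) = 183.772
Cutoffs: 792.133 ± 3·183.772 → [240.8, 1343.4]
No RTs fall outside the cutoffs; all 15 retained. Mean = 11882/15 = 792.133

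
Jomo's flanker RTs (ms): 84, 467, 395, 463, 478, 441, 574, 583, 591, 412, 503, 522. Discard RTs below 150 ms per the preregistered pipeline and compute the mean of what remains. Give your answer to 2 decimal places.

493.55 ms

Excluded: 84
Retained (n=11): Σ = 5429
Mean = 5429/11 = 493.5455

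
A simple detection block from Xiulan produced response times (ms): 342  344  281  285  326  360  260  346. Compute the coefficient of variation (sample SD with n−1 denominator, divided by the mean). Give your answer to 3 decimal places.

0.117

n = 8, Σ = 2544, M = 318.0000
Σ(x−M)² = 9686.000; s = √(9686.000/7) = 37.1983
CV = 37.1983 / 318.0000 = 0.11698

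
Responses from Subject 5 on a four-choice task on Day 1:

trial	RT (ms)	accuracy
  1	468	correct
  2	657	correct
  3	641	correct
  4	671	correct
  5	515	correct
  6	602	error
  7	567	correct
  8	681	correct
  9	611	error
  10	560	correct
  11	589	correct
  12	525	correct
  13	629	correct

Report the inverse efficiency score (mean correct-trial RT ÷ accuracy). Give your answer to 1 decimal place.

698.7 ms

Correct trials (n=11): 468, 657, 641, 671, 515, 567, 681, 560, 589, 525, 629
Mean correct RT = 6503/11 = 591.1818 ms
Proportion correct = 11/13
IES = 591.1818 / (11/13) = 698.669 ms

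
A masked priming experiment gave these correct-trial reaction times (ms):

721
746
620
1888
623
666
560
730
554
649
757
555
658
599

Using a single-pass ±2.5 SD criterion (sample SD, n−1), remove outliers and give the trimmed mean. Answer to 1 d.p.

649.1 ms

n = 14, ΣRT = 10326, M = 737.571
Σ(x−M)² = 1488279.43; s = √(1488279.43/13) = 338.353
Cutoffs: 737.571 ± 2.5·338.353 → [-108.3, 1583.5]
Outside: 1888 → excluded.
Retained (n=13): Σ = 8438, mean = 8438/13 = 649.077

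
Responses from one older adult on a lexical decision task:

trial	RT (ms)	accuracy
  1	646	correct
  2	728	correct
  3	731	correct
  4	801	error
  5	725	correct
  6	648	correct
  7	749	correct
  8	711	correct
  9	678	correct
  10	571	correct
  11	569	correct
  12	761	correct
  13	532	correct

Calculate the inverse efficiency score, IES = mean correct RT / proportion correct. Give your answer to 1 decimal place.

Correct trials (n=12): 646, 728, 731, 725, 648, 749, 711, 678, 571, 569, 761, 532
Mean correct RT = 8049/12 = 670.7500 ms
Proportion correct = 12/13
IES = 670.7500 / (12/13) = 726.646 ms

726.6 ms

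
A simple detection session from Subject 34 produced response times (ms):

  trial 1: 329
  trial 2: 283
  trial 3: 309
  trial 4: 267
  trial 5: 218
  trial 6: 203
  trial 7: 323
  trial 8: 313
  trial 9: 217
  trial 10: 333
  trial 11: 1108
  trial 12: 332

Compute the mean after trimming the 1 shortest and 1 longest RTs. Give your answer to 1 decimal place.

Sorted: 203, 217, 218, 267, 283, 309, 313, 323, 329, 332, 333, 1108
Drop lowest 1 (203) and highest 1 (1108)
Remaining (n=10): Σ = 2924, mean = 2924/10 = 292.400

292.4 ms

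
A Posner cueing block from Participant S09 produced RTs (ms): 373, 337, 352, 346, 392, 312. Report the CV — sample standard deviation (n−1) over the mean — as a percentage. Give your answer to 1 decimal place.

7.9%

n = 6, Σ = 2112, M = 352.0000
Σ(x−M)² = 3902.000; s = √(3902.000/5) = 27.9356
CV = 27.9356 / 352.0000 = 0.07936 = 7.936%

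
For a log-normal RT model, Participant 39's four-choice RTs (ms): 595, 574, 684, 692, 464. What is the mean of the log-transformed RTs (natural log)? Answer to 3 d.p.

ln(RT): 6.3886, 6.3526, 6.5280, 6.5396, 6.1399
Σ ln(RT) = 31.9486
Mean = 31.9486/5 = 6.38972

6.390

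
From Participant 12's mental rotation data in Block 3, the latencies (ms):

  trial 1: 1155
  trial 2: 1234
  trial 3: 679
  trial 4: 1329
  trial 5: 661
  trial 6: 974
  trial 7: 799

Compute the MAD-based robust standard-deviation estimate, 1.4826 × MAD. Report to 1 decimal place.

Sorted: 661, 679, 799, 974, 1155, 1234, 1329 → median = 974
|x − 974| sorted: 0, 175, 181, 260, 295, 313, 355 → MAD = 260
Robust SD ≈ 1.4826 × 260 = 385.476

385.5 ms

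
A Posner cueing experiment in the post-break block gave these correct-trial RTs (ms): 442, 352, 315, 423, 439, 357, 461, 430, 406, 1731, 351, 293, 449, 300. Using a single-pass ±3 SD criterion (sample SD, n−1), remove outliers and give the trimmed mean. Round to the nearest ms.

386 ms

n = 14, ΣRT = 6749, M = 482.071
Σ(x−M)² = 1723360.93; s = √(1723360.93/13) = 364.096
Cutoffs: 482.071 ± 3·364.096 → [-610.2, 1574.4]
Outside: 1731 → excluded.
Retained (n=13): Σ = 5018, mean = 5018/13 = 386.000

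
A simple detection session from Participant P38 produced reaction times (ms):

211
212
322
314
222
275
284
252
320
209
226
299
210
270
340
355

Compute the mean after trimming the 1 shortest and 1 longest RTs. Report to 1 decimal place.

Sorted: 209, 210, 211, 212, 222, 226, 252, 270, 275, 284, 299, 314, 320, 322, 340, 355
Drop lowest 1 (209) and highest 1 (355)
Remaining (n=14): Σ = 3757, mean = 3757/14 = 268.357

268.4 ms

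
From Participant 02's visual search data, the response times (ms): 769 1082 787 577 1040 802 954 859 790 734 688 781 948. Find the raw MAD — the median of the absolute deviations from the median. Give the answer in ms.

69 ms

Sorted: 577, 688, 734, 769, 781, 787, 790, 802, 859, 948, 954, 1040, 1082 → median = 790
|x − 790|: 21, 292, 3, 213, 250, 12, 164, 69, 0, 56, 102, 9, 158
Sorted deviations: 0, 3, 9, 12, 21, 56, 69, 102, 158, 164, 213, 250, 292 → MAD = 69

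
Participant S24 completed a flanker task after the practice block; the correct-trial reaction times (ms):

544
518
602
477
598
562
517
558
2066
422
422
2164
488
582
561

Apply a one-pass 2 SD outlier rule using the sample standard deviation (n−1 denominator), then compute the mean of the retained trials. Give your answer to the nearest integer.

n = 15, ΣRT = 11081, M = 738.733
Σ(x−M)² = 4419398.93; s = √(4419398.93/14) = 561.846
Cutoffs: 738.733 ± 2·561.846 → [-385.0, 1862.4]
Outside: 2066, 2164 → excluded.
Retained (n=13): Σ = 6851, mean = 6851/13 = 527.000

527 ms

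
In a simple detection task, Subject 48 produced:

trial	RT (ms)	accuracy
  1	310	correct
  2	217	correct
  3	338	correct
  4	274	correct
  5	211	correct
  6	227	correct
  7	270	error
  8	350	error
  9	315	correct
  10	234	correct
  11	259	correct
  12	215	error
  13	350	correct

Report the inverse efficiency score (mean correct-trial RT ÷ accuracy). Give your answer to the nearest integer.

356 ms

Correct trials (n=10): 310, 217, 338, 274, 211, 227, 315, 234, 259, 350
Mean correct RT = 2735/10 = 273.5000 ms
Proportion correct = 10/13
IES = 273.5000 / (10/13) = 355.550 ms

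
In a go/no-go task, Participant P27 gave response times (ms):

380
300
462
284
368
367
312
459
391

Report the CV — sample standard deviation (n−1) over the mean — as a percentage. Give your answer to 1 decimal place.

n = 9, Σ = 3323, M = 369.2222
Σ(x−M)² = 32593.556; s = √(32593.556/8) = 63.8294
CV = 63.8294 / 369.2222 = 0.17288 = 17.288%

17.3%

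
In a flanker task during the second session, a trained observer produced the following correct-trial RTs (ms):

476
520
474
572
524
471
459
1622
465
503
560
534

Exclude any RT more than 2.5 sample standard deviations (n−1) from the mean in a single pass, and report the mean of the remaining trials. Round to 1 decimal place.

n = 12, ΣRT = 7180, M = 598.333
Σ(x−M)² = 1158774.67; s = √(1158774.67/11) = 324.566
Cutoffs: 598.333 ± 2.5·324.566 → [-213.1, 1409.7]
Outside: 1622 → excluded.
Retained (n=11): Σ = 5558, mean = 5558/11 = 505.273

505.3 ms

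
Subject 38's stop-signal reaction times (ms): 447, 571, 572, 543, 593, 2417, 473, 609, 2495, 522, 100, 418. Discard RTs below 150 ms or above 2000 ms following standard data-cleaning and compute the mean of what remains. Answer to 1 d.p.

527.6 ms

Excluded: 100, 2417, 2495
Retained (n=9): Σ = 4748
Mean = 4748/9 = 527.5556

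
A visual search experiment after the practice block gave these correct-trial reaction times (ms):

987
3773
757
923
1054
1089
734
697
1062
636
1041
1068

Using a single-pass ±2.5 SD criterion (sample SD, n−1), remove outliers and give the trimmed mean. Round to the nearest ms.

913 ms

n = 12, ΣRT = 13821, M = 1151.750
Σ(x−M)² = 7794386.25; s = √(7794386.25/11) = 841.772
Cutoffs: 1151.750 ± 2.5·841.772 → [-952.7, 3256.2]
Outside: 3773 → excluded.
Retained (n=11): Σ = 10048, mean = 10048/11 = 913.455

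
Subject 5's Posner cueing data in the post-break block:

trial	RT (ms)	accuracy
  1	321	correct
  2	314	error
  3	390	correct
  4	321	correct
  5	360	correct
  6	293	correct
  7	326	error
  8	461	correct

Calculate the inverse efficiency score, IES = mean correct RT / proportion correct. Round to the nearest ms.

477 ms

Correct trials (n=6): 321, 390, 321, 360, 293, 461
Mean correct RT = 2146/6 = 357.6667 ms
Proportion correct = 6/8
IES = 357.6667 / (6/8) = 476.889 ms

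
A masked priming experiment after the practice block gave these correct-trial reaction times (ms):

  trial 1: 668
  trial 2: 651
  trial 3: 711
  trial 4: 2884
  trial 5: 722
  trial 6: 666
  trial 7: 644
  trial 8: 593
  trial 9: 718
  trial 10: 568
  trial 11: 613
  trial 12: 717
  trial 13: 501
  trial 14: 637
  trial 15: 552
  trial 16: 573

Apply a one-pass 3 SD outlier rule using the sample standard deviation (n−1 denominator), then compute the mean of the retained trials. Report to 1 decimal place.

635.6 ms

n = 16, ΣRT = 12418, M = 776.125
Σ(x−M)² = 4804115.75; s = √(4804115.75/15) = 565.928
Cutoffs: 776.125 ± 3·565.928 → [-921.7, 2473.9]
Outside: 2884 → excluded.
Retained (n=15): Σ = 9534, mean = 9534/15 = 635.600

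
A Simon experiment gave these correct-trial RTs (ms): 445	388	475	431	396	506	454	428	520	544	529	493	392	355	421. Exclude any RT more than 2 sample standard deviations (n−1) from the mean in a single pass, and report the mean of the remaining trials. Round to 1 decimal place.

451.8 ms

n = 15, ΣRT = 6777, M = 451.800
Σ(x−M)² = 46414.40; s = √(46414.40/14) = 57.579
Cutoffs: 451.800 ± 2·57.579 → [336.6, 567.0]
No RTs fall outside the cutoffs; all 15 retained. Mean = 6777/15 = 451.800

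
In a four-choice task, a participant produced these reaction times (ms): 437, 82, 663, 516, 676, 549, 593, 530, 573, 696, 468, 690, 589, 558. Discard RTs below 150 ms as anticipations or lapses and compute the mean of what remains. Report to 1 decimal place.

Excluded: 82
Retained (n=13): Σ = 7538
Mean = 7538/13 = 579.8462

579.8 ms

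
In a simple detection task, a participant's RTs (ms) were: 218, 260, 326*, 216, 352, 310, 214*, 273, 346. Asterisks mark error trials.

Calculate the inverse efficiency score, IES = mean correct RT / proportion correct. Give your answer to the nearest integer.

363 ms

Correct trials (n=7): 218, 260, 216, 352, 310, 273, 346
Mean correct RT = 1975/7 = 282.1429 ms
Proportion correct = 7/9
IES = 282.1429 / (7/9) = 362.755 ms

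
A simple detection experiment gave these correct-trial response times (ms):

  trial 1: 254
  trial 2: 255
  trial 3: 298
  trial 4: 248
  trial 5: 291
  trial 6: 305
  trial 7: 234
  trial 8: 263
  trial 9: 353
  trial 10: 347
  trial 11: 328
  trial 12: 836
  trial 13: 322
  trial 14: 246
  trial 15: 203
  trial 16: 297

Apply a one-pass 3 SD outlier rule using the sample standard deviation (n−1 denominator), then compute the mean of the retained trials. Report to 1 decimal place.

282.9 ms

n = 16, ΣRT = 5080, M = 317.500
Σ(x−M)² = 313696.00; s = √(313696.00/15) = 144.614
Cutoffs: 317.500 ± 3·144.614 → [-116.3, 751.3]
Outside: 836 → excluded.
Retained (n=15): Σ = 4244, mean = 4244/15 = 282.933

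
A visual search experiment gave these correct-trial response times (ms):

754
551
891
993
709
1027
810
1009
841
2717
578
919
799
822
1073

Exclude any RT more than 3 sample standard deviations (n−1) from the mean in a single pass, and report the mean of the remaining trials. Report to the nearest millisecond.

841 ms

n = 15, ΣRT = 14493, M = 966.200
Σ(x−M)² = 3613930.40; s = √(3613930.40/14) = 508.073
Cutoffs: 966.200 ± 3·508.073 → [-558.0, 2490.4]
Outside: 2717 → excluded.
Retained (n=14): Σ = 11776, mean = 11776/14 = 841.143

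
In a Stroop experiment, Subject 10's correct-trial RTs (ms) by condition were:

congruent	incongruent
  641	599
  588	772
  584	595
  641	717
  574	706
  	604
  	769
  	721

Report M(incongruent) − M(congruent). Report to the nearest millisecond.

M(congruent) = 3028/5 = 605.600
M(incongruent) = 5483/8 = 685.375
Difference = 685.375 − 605.600 = 79.775 ms

80 ms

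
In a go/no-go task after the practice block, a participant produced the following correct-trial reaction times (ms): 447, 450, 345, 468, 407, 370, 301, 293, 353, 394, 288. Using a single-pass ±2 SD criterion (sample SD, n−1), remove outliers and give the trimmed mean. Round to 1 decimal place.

374.2 ms

n = 11, ΣRT = 4116, M = 374.182
Σ(x−M)² = 42013.64; s = √(42013.64/10) = 64.818
Cutoffs: 374.182 ± 2·64.818 → [244.5, 503.8]
No RTs fall outside the cutoffs; all 11 retained. Mean = 4116/11 = 374.182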